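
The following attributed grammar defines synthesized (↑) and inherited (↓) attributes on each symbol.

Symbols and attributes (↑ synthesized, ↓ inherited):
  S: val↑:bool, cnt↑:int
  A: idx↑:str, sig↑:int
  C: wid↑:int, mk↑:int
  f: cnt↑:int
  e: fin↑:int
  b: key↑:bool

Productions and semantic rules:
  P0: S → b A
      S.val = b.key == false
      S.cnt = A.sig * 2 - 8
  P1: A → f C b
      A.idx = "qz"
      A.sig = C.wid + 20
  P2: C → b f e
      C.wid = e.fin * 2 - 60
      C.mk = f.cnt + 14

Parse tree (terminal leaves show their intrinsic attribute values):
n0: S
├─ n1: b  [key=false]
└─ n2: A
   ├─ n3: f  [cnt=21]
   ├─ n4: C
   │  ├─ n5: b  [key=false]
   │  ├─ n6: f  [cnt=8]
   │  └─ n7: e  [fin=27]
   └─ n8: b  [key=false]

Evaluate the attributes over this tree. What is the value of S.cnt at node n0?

20

1. n1.key = false  [terminal]
2. n3.cnt = 21  [terminal]
3. n5.key = false  [terminal]
4. n6.cnt = 8  [terminal]
5. n7.fin = 27  [terminal]
6. n4.wid = -6  [e.fin * 2 - 60]
7. n4.mk = 22  [f.cnt + 14]
8. n8.key = false  [terminal]
9. n2.idx = "qz"  ["qz"]
10. n2.sig = 14  [C.wid + 20]
11. n0.val = true  [b.key == false]
12. n0.cnt = 20  [A.sig * 2 - 8]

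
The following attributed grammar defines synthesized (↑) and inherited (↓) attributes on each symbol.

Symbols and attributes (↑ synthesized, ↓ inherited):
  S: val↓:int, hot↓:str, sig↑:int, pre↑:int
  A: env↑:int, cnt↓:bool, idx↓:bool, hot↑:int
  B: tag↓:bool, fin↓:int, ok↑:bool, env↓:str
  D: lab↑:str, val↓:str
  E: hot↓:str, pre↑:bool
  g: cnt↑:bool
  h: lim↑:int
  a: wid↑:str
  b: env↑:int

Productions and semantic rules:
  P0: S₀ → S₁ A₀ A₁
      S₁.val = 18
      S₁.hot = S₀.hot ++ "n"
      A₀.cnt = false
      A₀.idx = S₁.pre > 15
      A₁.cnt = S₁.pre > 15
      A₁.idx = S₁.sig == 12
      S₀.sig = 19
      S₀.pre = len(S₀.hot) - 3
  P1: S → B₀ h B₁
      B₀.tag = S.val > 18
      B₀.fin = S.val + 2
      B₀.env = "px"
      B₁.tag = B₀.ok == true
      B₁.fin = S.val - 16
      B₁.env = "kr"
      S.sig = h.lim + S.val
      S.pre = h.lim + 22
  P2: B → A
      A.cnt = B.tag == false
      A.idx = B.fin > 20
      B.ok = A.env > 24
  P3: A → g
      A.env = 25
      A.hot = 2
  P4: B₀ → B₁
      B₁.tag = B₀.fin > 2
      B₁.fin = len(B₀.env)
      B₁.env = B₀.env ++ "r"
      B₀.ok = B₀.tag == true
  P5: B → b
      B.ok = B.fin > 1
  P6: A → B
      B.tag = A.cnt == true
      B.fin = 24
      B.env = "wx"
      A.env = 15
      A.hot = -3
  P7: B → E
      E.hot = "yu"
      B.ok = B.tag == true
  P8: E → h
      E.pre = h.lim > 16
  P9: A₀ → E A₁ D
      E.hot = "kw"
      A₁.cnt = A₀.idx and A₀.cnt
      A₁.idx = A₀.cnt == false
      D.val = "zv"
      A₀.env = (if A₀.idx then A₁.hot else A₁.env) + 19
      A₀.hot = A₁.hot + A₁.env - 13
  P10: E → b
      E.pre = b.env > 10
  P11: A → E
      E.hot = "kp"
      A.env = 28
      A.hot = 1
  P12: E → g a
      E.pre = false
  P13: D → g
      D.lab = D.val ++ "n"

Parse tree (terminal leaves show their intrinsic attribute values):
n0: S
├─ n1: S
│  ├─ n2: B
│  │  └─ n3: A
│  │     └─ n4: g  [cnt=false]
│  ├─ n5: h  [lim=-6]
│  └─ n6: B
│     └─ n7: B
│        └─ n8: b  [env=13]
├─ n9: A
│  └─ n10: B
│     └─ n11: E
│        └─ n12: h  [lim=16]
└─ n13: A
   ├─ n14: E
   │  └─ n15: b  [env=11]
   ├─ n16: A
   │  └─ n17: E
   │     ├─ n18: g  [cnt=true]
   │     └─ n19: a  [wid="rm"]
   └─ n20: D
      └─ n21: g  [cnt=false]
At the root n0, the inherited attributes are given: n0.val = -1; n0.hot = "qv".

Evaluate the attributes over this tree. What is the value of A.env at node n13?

20

1. n0.val = -1  [given at root]
2. n0.hot = "qv"  [given at root]
3. n1.val = 18  [18]
4. n1.hot = "qvn"  [S₀.hot ++ "n"]
5. n2.tag = false  [S.val > 18]
6. n2.fin = 20  [S.val + 2]
7. n2.env = "px"  ["px"]
8. n3.cnt = true  [B.tag == false]
9. n3.idx = false  [B.fin > 20]
10. n4.cnt = false  [terminal]
11. n3.env = 25  [25]
12. n3.hot = 2  [2]
13. n2.ok = true  [A.env > 24]
14. n5.lim = -6  [terminal]
15. n6.tag = true  [B₀.ok == true]
16. n6.fin = 2  [S.val - 16]
17. n6.env = "kr"  ["kr"]
18. n7.tag = false  [B₀.fin > 2]
19. n7.fin = 2  [len(B₀.env)]
20. n7.env = "krr"  [B₀.env ++ "r"]
21. n8.env = 13  [terminal]
22. n7.ok = true  [B.fin > 1]
23. n6.ok = true  [B₀.tag == true]
24. n1.sig = 12  [h.lim + S.val]
25. n1.pre = 16  [h.lim + 22]
26. n9.cnt = false  [false]
27. n9.idx = true  [S₁.pre > 15]
28. n10.tag = false  [A.cnt == true]
29. n10.fin = 24  [24]
30. n10.env = "wx"  ["wx"]
31. n11.hot = "yu"  ["yu"]
32. n12.lim = 16  [terminal]
33. n11.pre = false  [h.lim > 16]
34. n10.ok = false  [B.tag == true]
35. n9.env = 15  [15]
36. n9.hot = -3  [-3]
37. n13.cnt = true  [S₁.pre > 15]
38. n13.idx = true  [S₁.sig == 12]
39. n14.hot = "kw"  ["kw"]
40. n15.env = 11  [terminal]
41. n14.pre = true  [b.env > 10]
42. n16.cnt = true  [A₀.idx and A₀.cnt]
43. n16.idx = false  [A₀.cnt == false]
44. n17.hot = "kp"  ["kp"]
45. n18.cnt = true  [terminal]
46. n19.wid = "rm"  [terminal]
47. n17.pre = false  [false]
48. n16.env = 28  [28]
49. n16.hot = 1  [1]
50. n20.val = "zv"  ["zv"]
51. n21.cnt = false  [terminal]
52. n20.lab = "zvn"  [D.val ++ "n"]
53. n13.env = 20  [(if A₀.idx then A₁.hot else A₁.env) + 19]
54. n13.hot = 16  [A₁.hot + A₁.env - 13]
55. n0.sig = 19  [19]
56. n0.pre = -1  [len(S₀.hot) - 3]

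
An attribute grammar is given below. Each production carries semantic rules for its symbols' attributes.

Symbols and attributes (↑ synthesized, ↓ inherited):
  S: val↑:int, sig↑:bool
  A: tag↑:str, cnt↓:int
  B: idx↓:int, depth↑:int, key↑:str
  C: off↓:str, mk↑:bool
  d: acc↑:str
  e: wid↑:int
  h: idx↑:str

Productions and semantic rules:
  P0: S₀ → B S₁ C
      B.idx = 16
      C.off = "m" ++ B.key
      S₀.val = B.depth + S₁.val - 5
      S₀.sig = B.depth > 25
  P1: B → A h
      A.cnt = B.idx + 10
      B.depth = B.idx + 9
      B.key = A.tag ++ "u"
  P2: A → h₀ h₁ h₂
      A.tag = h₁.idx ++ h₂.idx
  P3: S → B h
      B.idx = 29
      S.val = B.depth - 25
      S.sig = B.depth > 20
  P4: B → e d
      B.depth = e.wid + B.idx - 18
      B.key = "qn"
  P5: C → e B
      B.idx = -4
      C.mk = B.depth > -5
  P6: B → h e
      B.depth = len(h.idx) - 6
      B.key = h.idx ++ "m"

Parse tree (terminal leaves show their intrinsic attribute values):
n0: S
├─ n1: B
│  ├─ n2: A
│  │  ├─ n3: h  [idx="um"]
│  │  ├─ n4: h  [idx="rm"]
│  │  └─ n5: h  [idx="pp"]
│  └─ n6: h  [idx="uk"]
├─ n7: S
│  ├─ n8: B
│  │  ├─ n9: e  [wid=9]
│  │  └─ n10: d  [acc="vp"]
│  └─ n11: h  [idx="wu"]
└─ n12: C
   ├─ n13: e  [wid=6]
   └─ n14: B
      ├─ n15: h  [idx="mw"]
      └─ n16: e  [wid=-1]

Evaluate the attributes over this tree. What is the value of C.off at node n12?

1. n1.idx = 16  [16]
2. n2.cnt = 26  [B.idx + 10]
3. n3.idx = "um"  [terminal]
4. n4.idx = "rm"  [terminal]
5. n5.idx = "pp"  [terminal]
6. n2.tag = "rmpp"  [h₁.idx ++ h₂.idx]
7. n6.idx = "uk"  [terminal]
8. n1.depth = 25  [B.idx + 9]
9. n1.key = "rmppu"  [A.tag ++ "u"]
10. n8.idx = 29  [29]
11. n9.wid = 9  [terminal]
12. n10.acc = "vp"  [terminal]
13. n8.depth = 20  [e.wid + B.idx - 18]
14. n8.key = "qn"  ["qn"]
15. n11.idx = "wu"  [terminal]
16. n7.val = -5  [B.depth - 25]
17. n7.sig = false  [B.depth > 20]
18. n12.off = "mrmppu"  ["m" ++ B.key]
19. n13.wid = 6  [terminal]
20. n14.idx = -4  [-4]
21. n15.idx = "mw"  [terminal]
22. n16.wid = -1  [terminal]
23. n14.depth = -4  [len(h.idx) - 6]
24. n14.key = "mwm"  [h.idx ++ "m"]
25. n12.mk = true  [B.depth > -5]
26. n0.val = 15  [B.depth + S₁.val - 5]
27. n0.sig = false  [B.depth > 25]

"mrmppu"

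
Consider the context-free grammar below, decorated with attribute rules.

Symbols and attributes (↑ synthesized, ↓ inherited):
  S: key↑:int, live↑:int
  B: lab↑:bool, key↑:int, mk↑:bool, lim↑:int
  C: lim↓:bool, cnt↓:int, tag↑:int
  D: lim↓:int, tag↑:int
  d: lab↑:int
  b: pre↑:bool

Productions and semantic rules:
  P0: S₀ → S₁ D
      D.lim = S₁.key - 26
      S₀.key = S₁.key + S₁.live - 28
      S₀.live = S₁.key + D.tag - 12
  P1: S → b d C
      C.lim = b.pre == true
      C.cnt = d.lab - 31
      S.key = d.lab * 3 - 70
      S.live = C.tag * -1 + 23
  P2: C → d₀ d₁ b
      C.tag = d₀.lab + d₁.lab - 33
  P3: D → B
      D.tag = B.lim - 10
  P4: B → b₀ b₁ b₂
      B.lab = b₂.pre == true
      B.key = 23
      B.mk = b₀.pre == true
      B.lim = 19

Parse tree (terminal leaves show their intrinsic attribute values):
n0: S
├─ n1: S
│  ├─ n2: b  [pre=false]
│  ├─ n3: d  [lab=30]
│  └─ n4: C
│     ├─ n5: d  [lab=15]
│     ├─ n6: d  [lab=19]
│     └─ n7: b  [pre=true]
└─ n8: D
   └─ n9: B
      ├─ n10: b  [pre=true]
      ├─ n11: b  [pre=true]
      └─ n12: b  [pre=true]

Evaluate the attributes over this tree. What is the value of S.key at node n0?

1. n2.pre = false  [terminal]
2. n3.lab = 30  [terminal]
3. n4.lim = false  [b.pre == true]
4. n4.cnt = -1  [d.lab - 31]
5. n5.lab = 15  [terminal]
6. n6.lab = 19  [terminal]
7. n7.pre = true  [terminal]
8. n4.tag = 1  [d₀.lab + d₁.lab - 33]
9. n1.key = 20  [d.lab * 3 - 70]
10. n1.live = 22  [C.tag * -1 + 23]
11. n8.lim = -6  [S₁.key - 26]
12. n10.pre = true  [terminal]
13. n11.pre = true  [terminal]
14. n12.pre = true  [terminal]
15. n9.lab = true  [b₂.pre == true]
16. n9.key = 23  [23]
17. n9.mk = true  [b₀.pre == true]
18. n9.lim = 19  [19]
19. n8.tag = 9  [B.lim - 10]
20. n0.key = 14  [S₁.key + S₁.live - 28]
21. n0.live = 17  [S₁.key + D.tag - 12]

14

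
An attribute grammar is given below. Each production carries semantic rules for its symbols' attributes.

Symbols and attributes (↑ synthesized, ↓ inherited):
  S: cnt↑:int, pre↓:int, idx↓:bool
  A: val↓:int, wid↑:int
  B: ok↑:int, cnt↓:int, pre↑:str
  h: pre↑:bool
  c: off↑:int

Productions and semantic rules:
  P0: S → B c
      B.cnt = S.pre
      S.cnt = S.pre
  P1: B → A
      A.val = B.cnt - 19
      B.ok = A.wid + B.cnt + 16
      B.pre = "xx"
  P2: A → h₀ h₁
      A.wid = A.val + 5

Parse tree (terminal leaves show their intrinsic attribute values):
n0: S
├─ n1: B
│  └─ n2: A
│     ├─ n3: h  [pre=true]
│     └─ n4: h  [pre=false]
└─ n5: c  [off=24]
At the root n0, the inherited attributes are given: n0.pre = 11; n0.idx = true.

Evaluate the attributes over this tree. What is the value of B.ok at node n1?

1. n0.pre = 11  [given at root]
2. n0.idx = true  [given at root]
3. n1.cnt = 11  [S.pre]
4. n2.val = -8  [B.cnt - 19]
5. n3.pre = true  [terminal]
6. n4.pre = false  [terminal]
7. n2.wid = -3  [A.val + 5]
8. n1.ok = 24  [A.wid + B.cnt + 16]
9. n1.pre = "xx"  ["xx"]
10. n5.off = 24  [terminal]
11. n0.cnt = 11  [S.pre]

24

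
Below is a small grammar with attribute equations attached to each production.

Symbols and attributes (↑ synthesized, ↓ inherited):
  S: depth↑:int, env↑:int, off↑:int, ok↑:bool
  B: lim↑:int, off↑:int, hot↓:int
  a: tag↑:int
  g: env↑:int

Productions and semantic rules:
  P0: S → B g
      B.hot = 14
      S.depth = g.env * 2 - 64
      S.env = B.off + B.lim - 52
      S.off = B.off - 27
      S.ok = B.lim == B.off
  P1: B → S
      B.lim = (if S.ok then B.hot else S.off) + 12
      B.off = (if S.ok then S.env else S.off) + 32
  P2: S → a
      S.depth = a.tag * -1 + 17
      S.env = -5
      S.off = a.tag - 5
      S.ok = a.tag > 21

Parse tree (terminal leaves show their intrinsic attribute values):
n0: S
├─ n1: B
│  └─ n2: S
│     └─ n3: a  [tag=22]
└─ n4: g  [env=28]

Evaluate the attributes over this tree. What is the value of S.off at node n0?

0

1. n1.hot = 14  [14]
2. n3.tag = 22  [terminal]
3. n2.depth = -5  [a.tag * -1 + 17]
4. n2.env = -5  [-5]
5. n2.off = 17  [a.tag - 5]
6. n2.ok = true  [a.tag > 21]
7. n1.lim = 26  [(if S.ok then B.hot else S.off) + 12]
8. n1.off = 27  [(if S.ok then S.env else S.off) + 32]
9. n4.env = 28  [terminal]
10. n0.depth = -8  [g.env * 2 - 64]
11. n0.env = 1  [B.off + B.lim - 52]
12. n0.off = 0  [B.off - 27]
13. n0.ok = false  [B.lim == B.off]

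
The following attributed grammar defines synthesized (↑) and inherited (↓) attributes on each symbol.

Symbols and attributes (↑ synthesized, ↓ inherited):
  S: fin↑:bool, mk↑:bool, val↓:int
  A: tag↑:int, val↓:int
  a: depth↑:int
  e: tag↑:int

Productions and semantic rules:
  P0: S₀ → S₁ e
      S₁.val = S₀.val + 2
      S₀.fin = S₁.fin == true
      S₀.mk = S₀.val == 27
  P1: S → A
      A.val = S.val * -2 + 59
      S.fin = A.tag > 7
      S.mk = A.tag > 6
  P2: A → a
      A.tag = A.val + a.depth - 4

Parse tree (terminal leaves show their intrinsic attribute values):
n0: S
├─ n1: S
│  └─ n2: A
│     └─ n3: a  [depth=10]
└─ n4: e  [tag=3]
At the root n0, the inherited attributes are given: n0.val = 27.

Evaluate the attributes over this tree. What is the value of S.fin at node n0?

1. n0.val = 27  [given at root]
2. n1.val = 29  [S₀.val + 2]
3. n2.val = 1  [S.val * -2 + 59]
4. n3.depth = 10  [terminal]
5. n2.tag = 7  [A.val + a.depth - 4]
6. n1.fin = false  [A.tag > 7]
7. n1.mk = true  [A.tag > 6]
8. n4.tag = 3  [terminal]
9. n0.fin = false  [S₁.fin == true]
10. n0.mk = true  [S₀.val == 27]

false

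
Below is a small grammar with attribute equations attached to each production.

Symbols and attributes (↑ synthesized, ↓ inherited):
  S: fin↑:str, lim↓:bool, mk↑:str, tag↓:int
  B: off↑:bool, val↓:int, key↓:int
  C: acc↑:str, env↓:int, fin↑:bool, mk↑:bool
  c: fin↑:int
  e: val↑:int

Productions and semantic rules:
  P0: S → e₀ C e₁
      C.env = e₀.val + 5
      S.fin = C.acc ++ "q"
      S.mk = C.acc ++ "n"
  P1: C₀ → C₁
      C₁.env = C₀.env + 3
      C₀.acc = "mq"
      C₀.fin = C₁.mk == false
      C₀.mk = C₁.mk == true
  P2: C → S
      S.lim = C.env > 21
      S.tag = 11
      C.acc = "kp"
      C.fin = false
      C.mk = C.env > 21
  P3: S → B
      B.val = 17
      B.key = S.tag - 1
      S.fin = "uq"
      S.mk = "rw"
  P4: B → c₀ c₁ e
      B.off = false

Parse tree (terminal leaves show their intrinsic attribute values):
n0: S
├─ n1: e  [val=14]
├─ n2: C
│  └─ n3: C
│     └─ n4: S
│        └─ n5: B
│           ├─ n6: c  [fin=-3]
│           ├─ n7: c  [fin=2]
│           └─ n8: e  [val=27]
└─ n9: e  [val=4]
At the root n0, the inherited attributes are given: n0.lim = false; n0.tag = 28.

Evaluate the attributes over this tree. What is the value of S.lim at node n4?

true

1. n0.lim = false  [given at root]
2. n0.tag = 28  [given at root]
3. n1.val = 14  [terminal]
4. n2.env = 19  [e₀.val + 5]
5. n3.env = 22  [C₀.env + 3]
6. n4.lim = true  [C.env > 21]
7. n4.tag = 11  [11]
8. n5.val = 17  [17]
9. n5.key = 10  [S.tag - 1]
10. n6.fin = -3  [terminal]
11. n7.fin = 2  [terminal]
12. n8.val = 27  [terminal]
13. n5.off = false  [false]
14. n4.fin = "uq"  ["uq"]
15. n4.mk = "rw"  ["rw"]
16. n3.acc = "kp"  ["kp"]
17. n3.fin = false  [false]
18. n3.mk = true  [C.env > 21]
19. n2.acc = "mq"  ["mq"]
20. n2.fin = false  [C₁.mk == false]
21. n2.mk = true  [C₁.mk == true]
22. n9.val = 4  [terminal]
23. n0.fin = "mqq"  [C.acc ++ "q"]
24. n0.mk = "mqn"  [C.acc ++ "n"]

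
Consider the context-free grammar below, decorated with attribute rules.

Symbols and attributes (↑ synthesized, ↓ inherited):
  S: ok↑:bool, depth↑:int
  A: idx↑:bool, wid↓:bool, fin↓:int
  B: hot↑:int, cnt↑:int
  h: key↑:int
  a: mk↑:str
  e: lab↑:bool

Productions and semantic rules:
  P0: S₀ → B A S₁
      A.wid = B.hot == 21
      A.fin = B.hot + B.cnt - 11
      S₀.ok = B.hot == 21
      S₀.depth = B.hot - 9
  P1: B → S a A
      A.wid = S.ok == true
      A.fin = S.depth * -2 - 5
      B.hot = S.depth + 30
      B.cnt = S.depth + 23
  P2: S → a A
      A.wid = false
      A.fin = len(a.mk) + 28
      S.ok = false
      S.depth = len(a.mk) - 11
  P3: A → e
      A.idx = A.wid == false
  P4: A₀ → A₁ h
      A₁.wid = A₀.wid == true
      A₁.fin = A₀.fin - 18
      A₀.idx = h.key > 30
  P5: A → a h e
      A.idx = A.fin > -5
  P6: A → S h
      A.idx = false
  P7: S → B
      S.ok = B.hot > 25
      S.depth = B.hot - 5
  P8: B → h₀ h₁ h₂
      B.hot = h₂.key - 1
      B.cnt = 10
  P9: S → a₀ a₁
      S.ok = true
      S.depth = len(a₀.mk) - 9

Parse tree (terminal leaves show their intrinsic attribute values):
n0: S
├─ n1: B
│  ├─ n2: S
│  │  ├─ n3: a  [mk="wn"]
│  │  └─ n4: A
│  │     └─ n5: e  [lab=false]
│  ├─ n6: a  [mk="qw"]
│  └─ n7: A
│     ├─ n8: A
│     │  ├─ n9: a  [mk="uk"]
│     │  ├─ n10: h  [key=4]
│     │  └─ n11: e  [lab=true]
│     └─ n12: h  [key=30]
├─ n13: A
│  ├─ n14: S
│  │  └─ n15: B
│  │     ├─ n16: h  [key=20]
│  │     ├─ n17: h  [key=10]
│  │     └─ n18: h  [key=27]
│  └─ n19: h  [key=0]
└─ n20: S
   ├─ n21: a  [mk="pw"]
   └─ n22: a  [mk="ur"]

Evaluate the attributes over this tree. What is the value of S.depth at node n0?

12

1. n3.mk = "wn"  [terminal]
2. n4.wid = false  [false]
3. n4.fin = 30  [len(a.mk) + 28]
4. n5.lab = false  [terminal]
5. n4.idx = true  [A.wid == false]
6. n2.ok = false  [false]
7. n2.depth = -9  [len(a.mk) - 11]
8. n6.mk = "qw"  [terminal]
9. n7.wid = false  [S.ok == true]
10. n7.fin = 13  [S.depth * -2 - 5]
11. n8.wid = false  [A₀.wid == true]
12. n8.fin = -5  [A₀.fin - 18]
13. n9.mk = "uk"  [terminal]
14. n10.key = 4  [terminal]
15. n11.lab = true  [terminal]
16. n8.idx = false  [A.fin > -5]
17. n12.key = 30  [terminal]
18. n7.idx = false  [h.key > 30]
19. n1.hot = 21  [S.depth + 30]
20. n1.cnt = 14  [S.depth + 23]
21. n13.wid = true  [B.hot == 21]
22. n13.fin = 24  [B.hot + B.cnt - 11]
23. n16.key = 20  [terminal]
24. n17.key = 10  [terminal]
25. n18.key = 27  [terminal]
26. n15.hot = 26  [h₂.key - 1]
27. n15.cnt = 10  [10]
28. n14.ok = true  [B.hot > 25]
29. n14.depth = 21  [B.hot - 5]
30. n19.key = 0  [terminal]
31. n13.idx = false  [false]
32. n21.mk = "pw"  [terminal]
33. n22.mk = "ur"  [terminal]
34. n20.ok = true  [true]
35. n20.depth = -7  [len(a₀.mk) - 9]
36. n0.ok = true  [B.hot == 21]
37. n0.depth = 12  [B.hot - 9]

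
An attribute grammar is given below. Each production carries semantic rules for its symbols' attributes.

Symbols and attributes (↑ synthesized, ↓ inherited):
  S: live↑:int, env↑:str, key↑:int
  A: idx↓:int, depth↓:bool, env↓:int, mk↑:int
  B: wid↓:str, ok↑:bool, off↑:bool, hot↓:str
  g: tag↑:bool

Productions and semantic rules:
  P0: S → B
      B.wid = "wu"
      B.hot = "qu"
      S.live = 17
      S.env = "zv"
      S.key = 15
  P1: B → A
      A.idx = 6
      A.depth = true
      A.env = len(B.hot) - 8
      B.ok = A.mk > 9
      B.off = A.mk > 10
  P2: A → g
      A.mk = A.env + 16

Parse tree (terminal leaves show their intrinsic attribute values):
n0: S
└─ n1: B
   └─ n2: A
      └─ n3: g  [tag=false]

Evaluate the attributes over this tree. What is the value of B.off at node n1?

false

1. n1.wid = "wu"  ["wu"]
2. n1.hot = "qu"  ["qu"]
3. n2.idx = 6  [6]
4. n2.depth = true  [true]
5. n2.env = -6  [len(B.hot) - 8]
6. n3.tag = false  [terminal]
7. n2.mk = 10  [A.env + 16]
8. n1.ok = true  [A.mk > 9]
9. n1.off = false  [A.mk > 10]
10. n0.live = 17  [17]
11. n0.env = "zv"  ["zv"]
12. n0.key = 15  [15]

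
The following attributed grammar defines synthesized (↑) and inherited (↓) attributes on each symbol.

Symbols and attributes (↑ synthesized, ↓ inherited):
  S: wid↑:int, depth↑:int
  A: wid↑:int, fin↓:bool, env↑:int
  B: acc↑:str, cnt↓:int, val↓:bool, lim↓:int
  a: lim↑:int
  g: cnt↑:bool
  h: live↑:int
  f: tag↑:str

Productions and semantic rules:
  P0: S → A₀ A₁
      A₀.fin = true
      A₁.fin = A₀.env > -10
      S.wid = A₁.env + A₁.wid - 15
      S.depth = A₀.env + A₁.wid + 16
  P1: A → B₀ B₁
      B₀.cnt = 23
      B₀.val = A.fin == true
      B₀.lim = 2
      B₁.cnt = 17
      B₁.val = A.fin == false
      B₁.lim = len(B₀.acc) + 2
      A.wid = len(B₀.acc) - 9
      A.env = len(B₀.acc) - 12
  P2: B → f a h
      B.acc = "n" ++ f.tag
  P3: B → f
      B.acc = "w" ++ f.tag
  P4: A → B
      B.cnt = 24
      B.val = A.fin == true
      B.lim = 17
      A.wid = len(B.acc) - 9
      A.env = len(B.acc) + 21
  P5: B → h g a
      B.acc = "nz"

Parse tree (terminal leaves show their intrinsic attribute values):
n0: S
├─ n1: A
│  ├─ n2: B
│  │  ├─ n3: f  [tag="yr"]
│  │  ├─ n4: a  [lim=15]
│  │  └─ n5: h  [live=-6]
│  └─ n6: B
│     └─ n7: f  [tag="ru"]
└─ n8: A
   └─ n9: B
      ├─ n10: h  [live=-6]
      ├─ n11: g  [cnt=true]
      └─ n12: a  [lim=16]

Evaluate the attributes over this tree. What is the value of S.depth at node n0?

0

1. n1.fin = true  [true]
2. n2.cnt = 23  [23]
3. n2.val = true  [A.fin == true]
4. n2.lim = 2  [2]
5. n3.tag = "yr"  [terminal]
6. n4.lim = 15  [terminal]
7. n5.live = -6  [terminal]
8. n2.acc = "nyr"  ["n" ++ f.tag]
9. n6.cnt = 17  [17]
10. n6.val = false  [A.fin == false]
11. n6.lim = 5  [len(B₀.acc) + 2]
12. n7.tag = "ru"  [terminal]
13. n6.acc = "wru"  ["w" ++ f.tag]
14. n1.wid = -6  [len(B₀.acc) - 9]
15. n1.env = -9  [len(B₀.acc) - 12]
16. n8.fin = true  [A₀.env > -10]
17. n9.cnt = 24  [24]
18. n9.val = true  [A.fin == true]
19. n9.lim = 17  [17]
20. n10.live = -6  [terminal]
21. n11.cnt = true  [terminal]
22. n12.lim = 16  [terminal]
23. n9.acc = "nz"  ["nz"]
24. n8.wid = -7  [len(B.acc) - 9]
25. n8.env = 23  [len(B.acc) + 21]
26. n0.wid = 1  [A₁.env + A₁.wid - 15]
27. n0.depth = 0  [A₀.env + A₁.wid + 16]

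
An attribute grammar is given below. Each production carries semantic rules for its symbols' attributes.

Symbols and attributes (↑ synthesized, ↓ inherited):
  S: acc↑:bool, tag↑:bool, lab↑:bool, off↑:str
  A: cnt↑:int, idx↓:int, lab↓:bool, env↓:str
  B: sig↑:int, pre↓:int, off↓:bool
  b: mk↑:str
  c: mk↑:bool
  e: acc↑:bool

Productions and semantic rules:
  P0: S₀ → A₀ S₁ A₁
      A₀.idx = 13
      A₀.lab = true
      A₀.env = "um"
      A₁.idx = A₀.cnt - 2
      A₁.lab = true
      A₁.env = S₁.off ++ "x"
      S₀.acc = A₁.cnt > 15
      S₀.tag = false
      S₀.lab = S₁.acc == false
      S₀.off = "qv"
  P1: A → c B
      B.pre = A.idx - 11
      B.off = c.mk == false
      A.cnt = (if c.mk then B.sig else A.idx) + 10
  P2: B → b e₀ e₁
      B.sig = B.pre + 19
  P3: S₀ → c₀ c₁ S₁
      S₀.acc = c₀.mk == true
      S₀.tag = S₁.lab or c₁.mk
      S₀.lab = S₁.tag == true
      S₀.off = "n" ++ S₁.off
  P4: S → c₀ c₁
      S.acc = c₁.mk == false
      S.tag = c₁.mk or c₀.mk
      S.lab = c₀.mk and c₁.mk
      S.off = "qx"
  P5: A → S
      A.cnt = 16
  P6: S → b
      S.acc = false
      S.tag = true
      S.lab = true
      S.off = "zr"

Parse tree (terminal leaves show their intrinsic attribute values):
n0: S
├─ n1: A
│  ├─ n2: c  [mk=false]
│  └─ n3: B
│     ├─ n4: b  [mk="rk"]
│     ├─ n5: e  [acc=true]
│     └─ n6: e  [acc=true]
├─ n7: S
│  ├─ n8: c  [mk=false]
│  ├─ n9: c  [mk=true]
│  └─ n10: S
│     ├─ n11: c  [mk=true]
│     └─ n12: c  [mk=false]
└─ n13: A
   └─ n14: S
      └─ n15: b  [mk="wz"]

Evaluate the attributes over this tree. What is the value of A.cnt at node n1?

23

1. n1.idx = 13  [13]
2. n1.lab = true  [true]
3. n1.env = "um"  ["um"]
4. n2.mk = false  [terminal]
5. n3.pre = 2  [A.idx - 11]
6. n3.off = true  [c.mk == false]
7. n4.mk = "rk"  [terminal]
8. n5.acc = true  [terminal]
9. n6.acc = true  [terminal]
10. n3.sig = 21  [B.pre + 19]
11. n1.cnt = 23  [(if c.mk then B.sig else A.idx) + 10]
12. n8.mk = false  [terminal]
13. n9.mk = true  [terminal]
14. n11.mk = true  [terminal]
15. n12.mk = false  [terminal]
16. n10.acc = true  [c₁.mk == false]
17. n10.tag = true  [c₁.mk or c₀.mk]
18. n10.lab = false  [c₀.mk and c₁.mk]
19. n10.off = "qx"  ["qx"]
20. n7.acc = false  [c₀.mk == true]
21. n7.tag = true  [S₁.lab or c₁.mk]
22. n7.lab = true  [S₁.tag == true]
23. n7.off = "nqx"  ["n" ++ S₁.off]
24. n13.idx = 21  [A₀.cnt - 2]
25. n13.lab = true  [true]
26. n13.env = "nqxx"  [S₁.off ++ "x"]
27. n15.mk = "wz"  [terminal]
28. n14.acc = false  [false]
29. n14.tag = true  [true]
30. n14.lab = true  [true]
31. n14.off = "zr"  ["zr"]
32. n13.cnt = 16  [16]
33. n0.acc = true  [A₁.cnt > 15]
34. n0.tag = false  [false]
35. n0.lab = true  [S₁.acc == false]
36. n0.off = "qv"  ["qv"]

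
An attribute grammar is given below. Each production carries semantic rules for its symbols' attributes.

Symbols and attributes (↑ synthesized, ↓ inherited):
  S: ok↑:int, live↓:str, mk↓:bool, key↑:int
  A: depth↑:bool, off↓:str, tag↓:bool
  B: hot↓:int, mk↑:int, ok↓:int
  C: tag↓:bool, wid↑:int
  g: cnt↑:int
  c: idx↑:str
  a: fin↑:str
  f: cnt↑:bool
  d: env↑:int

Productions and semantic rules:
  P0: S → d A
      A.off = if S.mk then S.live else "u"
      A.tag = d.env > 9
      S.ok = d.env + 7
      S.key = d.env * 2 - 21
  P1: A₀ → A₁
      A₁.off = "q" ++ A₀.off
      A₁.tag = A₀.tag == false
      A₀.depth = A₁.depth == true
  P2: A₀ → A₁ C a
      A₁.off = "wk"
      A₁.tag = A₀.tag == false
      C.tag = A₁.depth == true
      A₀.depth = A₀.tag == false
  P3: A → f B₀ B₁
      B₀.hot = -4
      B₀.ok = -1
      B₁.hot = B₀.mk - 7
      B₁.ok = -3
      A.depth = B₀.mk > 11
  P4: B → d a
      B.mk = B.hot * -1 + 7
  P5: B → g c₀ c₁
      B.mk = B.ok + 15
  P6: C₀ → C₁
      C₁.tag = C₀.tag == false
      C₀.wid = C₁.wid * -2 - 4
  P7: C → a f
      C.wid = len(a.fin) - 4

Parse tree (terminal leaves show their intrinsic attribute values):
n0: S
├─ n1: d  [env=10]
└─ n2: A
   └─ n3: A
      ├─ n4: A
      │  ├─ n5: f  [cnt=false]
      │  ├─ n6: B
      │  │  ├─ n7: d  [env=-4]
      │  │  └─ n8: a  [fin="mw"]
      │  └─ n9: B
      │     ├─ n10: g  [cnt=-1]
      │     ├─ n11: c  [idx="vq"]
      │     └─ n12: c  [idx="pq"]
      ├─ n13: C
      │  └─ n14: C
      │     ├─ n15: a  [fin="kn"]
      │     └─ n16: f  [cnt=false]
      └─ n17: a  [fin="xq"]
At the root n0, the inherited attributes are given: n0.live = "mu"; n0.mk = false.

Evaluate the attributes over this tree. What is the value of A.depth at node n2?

true

1. n0.live = "mu"  [given at root]
2. n0.mk = false  [given at root]
3. n1.env = 10  [terminal]
4. n2.off = "u"  [if S.mk then S.live else "u"]
5. n2.tag = true  [d.env > 9]
6. n3.off = "qu"  ["q" ++ A₀.off]
7. n3.tag = false  [A₀.tag == false]
8. n4.off = "wk"  ["wk"]
9. n4.tag = true  [A₀.tag == false]
10. n5.cnt = false  [terminal]
11. n6.hot = -4  [-4]
12. n6.ok = -1  [-1]
13. n7.env = -4  [terminal]
14. n8.fin = "mw"  [terminal]
15. n6.mk = 11  [B.hot * -1 + 7]
16. n9.hot = 4  [B₀.mk - 7]
17. n9.ok = -3  [-3]
18. n10.cnt = -1  [terminal]
19. n11.idx = "vq"  [terminal]
20. n12.idx = "pq"  [terminal]
21. n9.mk = 12  [B.ok + 15]
22. n4.depth = false  [B₀.mk > 11]
23. n13.tag = false  [A₁.depth == true]
24. n14.tag = true  [C₀.tag == false]
25. n15.fin = "kn"  [terminal]
26. n16.cnt = false  [terminal]
27. n14.wid = -2  [len(a.fin) - 4]
28. n13.wid = 0  [C₁.wid * -2 - 4]
29. n17.fin = "xq"  [terminal]
30. n3.depth = true  [A₀.tag == false]
31. n2.depth = true  [A₁.depth == true]
32. n0.ok = 17  [d.env + 7]
33. n0.key = -1  [d.env * 2 - 21]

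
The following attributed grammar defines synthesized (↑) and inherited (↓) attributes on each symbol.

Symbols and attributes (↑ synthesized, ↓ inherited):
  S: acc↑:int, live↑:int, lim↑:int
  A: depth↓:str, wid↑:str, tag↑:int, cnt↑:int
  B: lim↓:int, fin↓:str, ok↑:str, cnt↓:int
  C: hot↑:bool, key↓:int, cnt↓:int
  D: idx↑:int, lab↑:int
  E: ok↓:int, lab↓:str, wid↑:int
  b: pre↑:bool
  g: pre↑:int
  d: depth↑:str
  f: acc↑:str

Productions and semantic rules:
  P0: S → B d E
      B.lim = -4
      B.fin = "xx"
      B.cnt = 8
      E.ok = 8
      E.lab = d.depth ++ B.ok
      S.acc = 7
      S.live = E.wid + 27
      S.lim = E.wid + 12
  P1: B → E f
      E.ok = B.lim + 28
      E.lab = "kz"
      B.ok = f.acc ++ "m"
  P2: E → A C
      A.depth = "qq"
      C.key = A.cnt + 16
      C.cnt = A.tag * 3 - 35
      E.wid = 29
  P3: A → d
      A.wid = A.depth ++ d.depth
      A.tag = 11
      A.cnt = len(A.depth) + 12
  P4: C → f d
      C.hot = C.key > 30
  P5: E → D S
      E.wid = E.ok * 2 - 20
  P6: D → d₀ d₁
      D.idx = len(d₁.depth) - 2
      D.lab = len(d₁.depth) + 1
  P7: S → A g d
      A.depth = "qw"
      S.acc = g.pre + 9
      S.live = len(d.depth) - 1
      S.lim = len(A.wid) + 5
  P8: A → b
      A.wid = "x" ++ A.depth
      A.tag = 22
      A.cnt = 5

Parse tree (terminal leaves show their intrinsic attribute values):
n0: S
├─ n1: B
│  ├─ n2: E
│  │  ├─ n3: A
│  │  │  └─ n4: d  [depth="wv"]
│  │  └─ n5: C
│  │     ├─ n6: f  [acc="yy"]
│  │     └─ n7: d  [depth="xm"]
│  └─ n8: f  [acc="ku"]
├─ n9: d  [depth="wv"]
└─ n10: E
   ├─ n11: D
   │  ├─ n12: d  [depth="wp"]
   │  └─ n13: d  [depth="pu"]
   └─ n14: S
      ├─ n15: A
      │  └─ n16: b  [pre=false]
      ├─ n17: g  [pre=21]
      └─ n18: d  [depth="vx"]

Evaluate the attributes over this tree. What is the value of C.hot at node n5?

false

1. n1.lim = -4  [-4]
2. n1.fin = "xx"  ["xx"]
3. n1.cnt = 8  [8]
4. n2.ok = 24  [B.lim + 28]
5. n2.lab = "kz"  ["kz"]
6. n3.depth = "qq"  ["qq"]
7. n4.depth = "wv"  [terminal]
8. n3.wid = "qqwv"  [A.depth ++ d.depth]
9. n3.tag = 11  [11]
10. n3.cnt = 14  [len(A.depth) + 12]
11. n5.key = 30  [A.cnt + 16]
12. n5.cnt = -2  [A.tag * 3 - 35]
13. n6.acc = "yy"  [terminal]
14. n7.depth = "xm"  [terminal]
15. n5.hot = false  [C.key > 30]
16. n2.wid = 29  [29]
17. n8.acc = "ku"  [terminal]
18. n1.ok = "kum"  [f.acc ++ "m"]
19. n9.depth = "wv"  [terminal]
20. n10.ok = 8  [8]
21. n10.lab = "wvkum"  [d.depth ++ B.ok]
22. n12.depth = "wp"  [terminal]
23. n13.depth = "pu"  [terminal]
24. n11.idx = 0  [len(d₁.depth) - 2]
25. n11.lab = 3  [len(d₁.depth) + 1]
26. n15.depth = "qw"  ["qw"]
27. n16.pre = false  [terminal]
28. n15.wid = "xqw"  ["x" ++ A.depth]
29. n15.tag = 22  [22]
30. n15.cnt = 5  [5]
31. n17.pre = 21  [terminal]
32. n18.depth = "vx"  [terminal]
33. n14.acc = 30  [g.pre + 9]
34. n14.live = 1  [len(d.depth) - 1]
35. n14.lim = 8  [len(A.wid) + 5]
36. n10.wid = -4  [E.ok * 2 - 20]
37. n0.acc = 7  [7]
38. n0.live = 23  [E.wid + 27]
39. n0.lim = 8  [E.wid + 12]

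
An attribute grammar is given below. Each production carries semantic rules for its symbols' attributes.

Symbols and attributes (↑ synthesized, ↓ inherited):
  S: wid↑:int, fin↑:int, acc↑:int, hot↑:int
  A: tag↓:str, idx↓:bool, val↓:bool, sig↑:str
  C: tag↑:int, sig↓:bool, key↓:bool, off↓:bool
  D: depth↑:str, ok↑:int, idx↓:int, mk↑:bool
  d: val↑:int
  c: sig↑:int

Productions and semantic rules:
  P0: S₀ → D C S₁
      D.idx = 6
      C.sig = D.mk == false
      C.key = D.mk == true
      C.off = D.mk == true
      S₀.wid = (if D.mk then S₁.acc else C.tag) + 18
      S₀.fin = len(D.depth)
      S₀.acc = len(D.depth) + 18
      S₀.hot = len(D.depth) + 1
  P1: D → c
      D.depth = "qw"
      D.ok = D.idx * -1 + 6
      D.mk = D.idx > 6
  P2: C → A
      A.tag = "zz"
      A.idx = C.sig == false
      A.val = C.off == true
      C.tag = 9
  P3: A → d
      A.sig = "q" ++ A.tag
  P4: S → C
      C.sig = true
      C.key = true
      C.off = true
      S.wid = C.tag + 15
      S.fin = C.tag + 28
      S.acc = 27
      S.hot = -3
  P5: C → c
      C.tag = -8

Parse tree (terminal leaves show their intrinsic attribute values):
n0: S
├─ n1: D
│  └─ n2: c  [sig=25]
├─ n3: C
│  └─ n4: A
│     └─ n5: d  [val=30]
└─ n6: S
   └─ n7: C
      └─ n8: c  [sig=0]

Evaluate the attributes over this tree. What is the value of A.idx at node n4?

1. n1.idx = 6  [6]
2. n2.sig = 25  [terminal]
3. n1.depth = "qw"  ["qw"]
4. n1.ok = 0  [D.idx * -1 + 6]
5. n1.mk = false  [D.idx > 6]
6. n3.sig = true  [D.mk == false]
7. n3.key = false  [D.mk == true]
8. n3.off = false  [D.mk == true]
9. n4.tag = "zz"  ["zz"]
10. n4.idx = false  [C.sig == false]
11. n4.val = false  [C.off == true]
12. n5.val = 30  [terminal]
13. n4.sig = "qzz"  ["q" ++ A.tag]
14. n3.tag = 9  [9]
15. n7.sig = true  [true]
16. n7.key = true  [true]
17. n7.off = true  [true]
18. n8.sig = 0  [terminal]
19. n7.tag = -8  [-8]
20. n6.wid = 7  [C.tag + 15]
21. n6.fin = 20  [C.tag + 28]
22. n6.acc = 27  [27]
23. n6.hot = -3  [-3]
24. n0.wid = 27  [(if D.mk then S₁.acc else C.tag) + 18]
25. n0.fin = 2  [len(D.depth)]
26. n0.acc = 20  [len(D.depth) + 18]
27. n0.hot = 3  [len(D.depth) + 1]

false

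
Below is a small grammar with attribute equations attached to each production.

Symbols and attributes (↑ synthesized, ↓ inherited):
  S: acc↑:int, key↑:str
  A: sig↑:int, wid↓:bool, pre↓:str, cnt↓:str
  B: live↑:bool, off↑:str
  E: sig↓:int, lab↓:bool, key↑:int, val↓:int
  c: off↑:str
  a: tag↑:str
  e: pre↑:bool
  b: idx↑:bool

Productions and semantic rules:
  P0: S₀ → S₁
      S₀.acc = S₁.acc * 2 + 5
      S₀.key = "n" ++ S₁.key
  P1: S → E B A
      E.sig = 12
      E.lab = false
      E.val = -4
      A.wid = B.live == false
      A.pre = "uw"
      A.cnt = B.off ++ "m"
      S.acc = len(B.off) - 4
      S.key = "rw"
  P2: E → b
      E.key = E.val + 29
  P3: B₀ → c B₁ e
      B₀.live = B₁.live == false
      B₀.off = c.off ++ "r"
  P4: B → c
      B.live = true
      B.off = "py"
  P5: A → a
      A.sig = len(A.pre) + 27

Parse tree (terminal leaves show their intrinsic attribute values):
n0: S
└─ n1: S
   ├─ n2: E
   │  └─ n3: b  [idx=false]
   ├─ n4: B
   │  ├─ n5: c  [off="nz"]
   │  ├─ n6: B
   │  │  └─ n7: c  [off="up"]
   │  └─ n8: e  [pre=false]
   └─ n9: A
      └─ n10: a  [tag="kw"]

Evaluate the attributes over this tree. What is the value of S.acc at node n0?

3

1. n2.sig = 12  [12]
2. n2.lab = false  [false]
3. n2.val = -4  [-4]
4. n3.idx = false  [terminal]
5. n2.key = 25  [E.val + 29]
6. n5.off = "nz"  [terminal]
7. n7.off = "up"  [terminal]
8. n6.live = true  [true]
9. n6.off = "py"  ["py"]
10. n8.pre = false  [terminal]
11. n4.live = false  [B₁.live == false]
12. n4.off = "nzr"  [c.off ++ "r"]
13. n9.wid = true  [B.live == false]
14. n9.pre = "uw"  ["uw"]
15. n9.cnt = "nzrm"  [B.off ++ "m"]
16. n10.tag = "kw"  [terminal]
17. n9.sig = 29  [len(A.pre) + 27]
18. n1.acc = -1  [len(B.off) - 4]
19. n1.key = "rw"  ["rw"]
20. n0.acc = 3  [S₁.acc * 2 + 5]
21. n0.key = "nrw"  ["n" ++ S₁.key]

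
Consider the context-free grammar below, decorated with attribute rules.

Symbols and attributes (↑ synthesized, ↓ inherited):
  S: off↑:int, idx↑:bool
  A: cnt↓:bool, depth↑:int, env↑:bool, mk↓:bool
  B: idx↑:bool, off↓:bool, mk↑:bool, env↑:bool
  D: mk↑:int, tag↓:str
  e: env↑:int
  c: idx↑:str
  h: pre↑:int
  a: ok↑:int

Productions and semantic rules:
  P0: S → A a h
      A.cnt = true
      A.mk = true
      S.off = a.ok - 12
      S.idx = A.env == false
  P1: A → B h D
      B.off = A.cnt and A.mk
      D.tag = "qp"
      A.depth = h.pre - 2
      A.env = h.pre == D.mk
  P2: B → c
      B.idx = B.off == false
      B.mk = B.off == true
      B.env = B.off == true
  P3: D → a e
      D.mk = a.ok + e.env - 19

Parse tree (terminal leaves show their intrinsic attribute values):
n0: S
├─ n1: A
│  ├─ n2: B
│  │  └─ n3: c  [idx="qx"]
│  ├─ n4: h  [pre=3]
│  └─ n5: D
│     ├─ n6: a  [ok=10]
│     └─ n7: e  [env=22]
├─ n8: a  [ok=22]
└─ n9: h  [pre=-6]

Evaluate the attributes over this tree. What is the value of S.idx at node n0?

1. n1.cnt = true  [true]
2. n1.mk = true  [true]
3. n2.off = true  [A.cnt and A.mk]
4. n3.idx = "qx"  [terminal]
5. n2.idx = false  [B.off == false]
6. n2.mk = true  [B.off == true]
7. n2.env = true  [B.off == true]
8. n4.pre = 3  [terminal]
9. n5.tag = "qp"  ["qp"]
10. n6.ok = 10  [terminal]
11. n7.env = 22  [terminal]
12. n5.mk = 13  [a.ok + e.env - 19]
13. n1.depth = 1  [h.pre - 2]
14. n1.env = false  [h.pre == D.mk]
15. n8.ok = 22  [terminal]
16. n9.pre = -6  [terminal]
17. n0.off = 10  [a.ok - 12]
18. n0.idx = true  [A.env == false]

true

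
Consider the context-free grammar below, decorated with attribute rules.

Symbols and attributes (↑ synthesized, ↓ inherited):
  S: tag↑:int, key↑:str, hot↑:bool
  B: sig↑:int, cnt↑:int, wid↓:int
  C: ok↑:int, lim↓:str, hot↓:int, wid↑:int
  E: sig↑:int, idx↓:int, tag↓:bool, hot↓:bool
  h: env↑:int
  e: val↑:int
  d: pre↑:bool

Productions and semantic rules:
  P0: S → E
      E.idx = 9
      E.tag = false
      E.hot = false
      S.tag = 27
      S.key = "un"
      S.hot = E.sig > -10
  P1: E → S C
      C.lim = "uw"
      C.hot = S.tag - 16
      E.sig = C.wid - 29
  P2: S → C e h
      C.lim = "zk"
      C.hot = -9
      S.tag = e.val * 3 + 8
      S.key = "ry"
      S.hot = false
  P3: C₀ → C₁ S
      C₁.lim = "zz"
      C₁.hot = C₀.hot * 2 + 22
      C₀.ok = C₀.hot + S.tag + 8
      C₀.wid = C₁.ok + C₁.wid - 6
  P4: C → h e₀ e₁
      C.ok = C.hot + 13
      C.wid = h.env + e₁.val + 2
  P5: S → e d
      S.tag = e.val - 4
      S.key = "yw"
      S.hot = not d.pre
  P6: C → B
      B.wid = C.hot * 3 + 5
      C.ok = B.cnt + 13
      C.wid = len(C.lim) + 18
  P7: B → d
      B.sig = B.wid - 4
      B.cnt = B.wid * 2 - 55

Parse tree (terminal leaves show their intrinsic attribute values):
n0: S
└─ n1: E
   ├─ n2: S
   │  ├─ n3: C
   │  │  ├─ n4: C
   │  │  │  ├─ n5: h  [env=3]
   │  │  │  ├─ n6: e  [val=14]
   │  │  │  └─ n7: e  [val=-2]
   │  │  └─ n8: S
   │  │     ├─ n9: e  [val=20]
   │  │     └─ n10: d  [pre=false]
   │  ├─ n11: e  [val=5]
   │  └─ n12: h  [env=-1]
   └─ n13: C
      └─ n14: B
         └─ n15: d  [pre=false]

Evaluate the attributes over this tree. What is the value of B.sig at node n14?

22

1. n1.idx = 9  [9]
2. n1.tag = false  [false]
3. n1.hot = false  [false]
4. n3.lim = "zk"  ["zk"]
5. n3.hot = -9  [-9]
6. n4.lim = "zz"  ["zz"]
7. n4.hot = 4  [C₀.hot * 2 + 22]
8. n5.env = 3  [terminal]
9. n6.val = 14  [terminal]
10. n7.val = -2  [terminal]
11. n4.ok = 17  [C.hot + 13]
12. n4.wid = 3  [h.env + e₁.val + 2]
13. n9.val = 20  [terminal]
14. n10.pre = false  [terminal]
15. n8.tag = 16  [e.val - 4]
16. n8.key = "yw"  ["yw"]
17. n8.hot = true  [not d.pre]
18. n3.ok = 15  [C₀.hot + S.tag + 8]
19. n3.wid = 14  [C₁.ok + C₁.wid - 6]
20. n11.val = 5  [terminal]
21. n12.env = -1  [terminal]
22. n2.tag = 23  [e.val * 3 + 8]
23. n2.key = "ry"  ["ry"]
24. n2.hot = false  [false]
25. n13.lim = "uw"  ["uw"]
26. n13.hot = 7  [S.tag - 16]
27. n14.wid = 26  [C.hot * 3 + 5]
28. n15.pre = false  [terminal]
29. n14.sig = 22  [B.wid - 4]
30. n14.cnt = -3  [B.wid * 2 - 55]
31. n13.ok = 10  [B.cnt + 13]
32. n13.wid = 20  [len(C.lim) + 18]
33. n1.sig = -9  [C.wid - 29]
34. n0.tag = 27  [27]
35. n0.key = "un"  ["un"]
36. n0.hot = true  [E.sig > -10]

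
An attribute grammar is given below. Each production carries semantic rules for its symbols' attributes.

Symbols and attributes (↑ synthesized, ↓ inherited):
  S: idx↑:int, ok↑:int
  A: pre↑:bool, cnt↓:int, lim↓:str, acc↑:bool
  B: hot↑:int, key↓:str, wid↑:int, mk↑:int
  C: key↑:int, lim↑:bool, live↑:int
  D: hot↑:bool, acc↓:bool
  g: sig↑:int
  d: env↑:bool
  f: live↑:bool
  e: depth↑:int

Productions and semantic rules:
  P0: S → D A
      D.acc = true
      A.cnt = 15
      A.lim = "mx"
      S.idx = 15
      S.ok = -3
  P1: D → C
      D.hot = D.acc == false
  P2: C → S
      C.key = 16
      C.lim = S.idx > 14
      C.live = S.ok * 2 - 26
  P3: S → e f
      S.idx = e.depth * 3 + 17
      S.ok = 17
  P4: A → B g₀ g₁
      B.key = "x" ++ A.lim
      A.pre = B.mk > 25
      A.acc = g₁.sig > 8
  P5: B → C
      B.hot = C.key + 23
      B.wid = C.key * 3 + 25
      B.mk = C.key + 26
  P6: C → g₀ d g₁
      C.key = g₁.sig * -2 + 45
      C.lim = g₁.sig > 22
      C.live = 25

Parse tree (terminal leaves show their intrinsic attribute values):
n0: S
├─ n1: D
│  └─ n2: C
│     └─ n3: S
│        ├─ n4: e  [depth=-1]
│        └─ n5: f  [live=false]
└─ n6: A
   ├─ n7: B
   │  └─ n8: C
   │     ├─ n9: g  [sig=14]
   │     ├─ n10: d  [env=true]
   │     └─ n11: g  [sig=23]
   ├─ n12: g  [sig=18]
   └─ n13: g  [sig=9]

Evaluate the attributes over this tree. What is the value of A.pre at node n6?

1. n1.acc = true  [true]
2. n4.depth = -1  [terminal]
3. n5.live = false  [terminal]
4. n3.idx = 14  [e.depth * 3 + 17]
5. n3.ok = 17  [17]
6. n2.key = 16  [16]
7. n2.lim = false  [S.idx > 14]
8. n2.live = 8  [S.ok * 2 - 26]
9. n1.hot = false  [D.acc == false]
10. n6.cnt = 15  [15]
11. n6.lim = "mx"  ["mx"]
12. n7.key = "xmx"  ["x" ++ A.lim]
13. n9.sig = 14  [terminal]
14. n10.env = true  [terminal]
15. n11.sig = 23  [terminal]
16. n8.key = -1  [g₁.sig * -2 + 45]
17. n8.lim = true  [g₁.sig > 22]
18. n8.live = 25  [25]
19. n7.hot = 22  [C.key + 23]
20. n7.wid = 22  [C.key * 3 + 25]
21. n7.mk = 25  [C.key + 26]
22. n12.sig = 18  [terminal]
23. n13.sig = 9  [terminal]
24. n6.pre = false  [B.mk > 25]
25. n6.acc = true  [g₁.sig > 8]
26. n0.idx = 15  [15]
27. n0.ok = -3  [-3]

false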